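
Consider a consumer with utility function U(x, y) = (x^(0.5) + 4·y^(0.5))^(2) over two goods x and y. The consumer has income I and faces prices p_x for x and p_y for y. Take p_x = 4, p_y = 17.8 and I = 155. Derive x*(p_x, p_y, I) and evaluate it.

Numerically y/x = 0.807979, so x* = 155/(4 + 17.8·0.807979) = 8.4322.

x* = 8.4322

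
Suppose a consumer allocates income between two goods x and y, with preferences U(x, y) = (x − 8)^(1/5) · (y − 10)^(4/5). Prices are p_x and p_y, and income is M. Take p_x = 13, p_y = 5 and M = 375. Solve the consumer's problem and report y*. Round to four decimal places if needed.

Let x' = x−8, y' = y−10. MRS = (1/4)·y'/x' = p_x/p_y.
Substituting into the budget: x* = 8 + 0.2·(M − 8·p_x − 10·p_y)/p_x, and y* = 10 + 0.8·(…)/p_y.
Discretionary income = 375 − 8·13 − 10·5 = 221; y* = 10 + 0.8·221/5 = 45.36.

y* = 45.36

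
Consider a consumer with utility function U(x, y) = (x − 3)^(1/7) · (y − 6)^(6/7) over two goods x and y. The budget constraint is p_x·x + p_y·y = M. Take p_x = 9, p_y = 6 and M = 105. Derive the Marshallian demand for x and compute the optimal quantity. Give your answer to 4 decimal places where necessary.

x* = 3.6667

Let x' = x−3, y' = y−6. MRS = (1/6)·y'/x' = p_x/p_y.
Substituting into the budget: x* = 3 + 1/7·(M − 3·p_x − 6·p_y)/p_x, and y* = 6 + 6/7·(…)/p_y.
Discretionary income = 105 − 3·9 − 6·6 = 42; x* = 3 + 1/7·42/9 = 3.6667.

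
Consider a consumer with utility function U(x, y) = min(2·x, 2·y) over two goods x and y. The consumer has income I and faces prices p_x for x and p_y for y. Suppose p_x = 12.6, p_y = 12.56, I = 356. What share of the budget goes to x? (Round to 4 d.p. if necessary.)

With perfect complements, no substitution: consume in ratio x:y = 2:2.
Budget: p_x·x + p_y·x = I, so (2·p_x + 2·p_y)·x = 2·I.
Demand: x*(p_x,p_y,I) = 2·I/(2·p_x + 2·p_y), y* = 2·I/(2·p_x + 2·p_y).
Here 2·12.6 + 2·12.56 = 50.32, giving x* = 14.1494 and y* = 14.1494.
Expenditure on x: 12.6·14.1494 = 178.283; share = 0.5008.

share on x = 0.5008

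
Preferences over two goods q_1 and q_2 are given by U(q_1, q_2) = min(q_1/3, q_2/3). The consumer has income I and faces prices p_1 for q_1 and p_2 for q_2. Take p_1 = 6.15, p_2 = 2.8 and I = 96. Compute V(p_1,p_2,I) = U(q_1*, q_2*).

V = 3.5754

Here 3·6.15 + 3·2.8 = 26.85, giving q_1* = 10.7263 and q_2* = 10.7263.
Utility at the optimum: U(10.7263, 10.7263) = 3.5754.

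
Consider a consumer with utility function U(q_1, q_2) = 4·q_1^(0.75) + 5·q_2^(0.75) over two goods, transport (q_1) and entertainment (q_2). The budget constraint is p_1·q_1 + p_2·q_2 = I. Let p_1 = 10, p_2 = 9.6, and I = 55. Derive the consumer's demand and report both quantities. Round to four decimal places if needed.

From the CES first-order condition, (4/5)·(q_2/q_1)^(0.25) = p_1/p_2.
Hence q_2/q_1 = ((5/4)·p_1/p_2)^(1/(0.25)), i.e. raised to the 4 power.
Substitute q_2 = (q_2/q_1)·q_1 into the budget: q_1* = I/(p_1 + p_2·(q_2/q_1)).
Numerically q_2/q_1 = 2.874452, so q_1* = 55/(10 + 9.6·2.874452) = 1.463 and q_2* = 2.874452·1.463 = 4.2052.

q_1* = 1.463, q_2* = 4.2052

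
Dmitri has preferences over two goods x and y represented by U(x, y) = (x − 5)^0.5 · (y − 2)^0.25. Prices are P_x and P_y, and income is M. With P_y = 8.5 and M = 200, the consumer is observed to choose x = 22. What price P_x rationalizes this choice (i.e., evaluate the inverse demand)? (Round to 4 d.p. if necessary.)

P_x = 6

MRS = 2·(y−2)/(x−5). Tangency with P_x/P_y gives y−2 = (1/2)·(P_x/P_y)·(x−5).
Substituting into the budget: x* = 5 + 2/3·(M − 5·P_x − 2·P_y)/P_x, and y* = 2 + 1/3·(…)/P_y.
Set x* = 22 in the demand function and solve for P_x: P_x = 6.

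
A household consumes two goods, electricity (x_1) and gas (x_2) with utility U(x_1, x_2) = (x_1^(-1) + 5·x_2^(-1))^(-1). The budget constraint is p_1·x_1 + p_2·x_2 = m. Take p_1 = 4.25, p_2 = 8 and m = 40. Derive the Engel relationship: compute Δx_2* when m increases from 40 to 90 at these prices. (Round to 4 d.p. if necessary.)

From the CES first-order condition, (1/5)·(x_2/x_1)^(2) = p_1/p_2.
Solve for the ratio: x_2/x_1 = [5·p_1/p_2]^(0.5).
With the ratio pinned down, the budget gives x_1* = m/(p_1 + p_2·(x_2/x_1)) and x_2* = (x_2/x_1)·x_1*.
Numerically x_2/x_1 = 1.629801, so x_1* = 40/(4.25 + 8·1.629801) = 2.3137 and x_2* = 1.629801·2.3137 = 3.7709.
At m' = 90: x_2* = 8.4844. Change: 8.4844 − 3.7709 = 4.7136.

Δx_2* = 4.7136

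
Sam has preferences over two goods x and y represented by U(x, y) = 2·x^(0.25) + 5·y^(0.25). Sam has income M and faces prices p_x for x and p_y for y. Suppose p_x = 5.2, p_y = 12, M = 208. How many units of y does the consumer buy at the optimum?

MRS = MU_x/MU_y = (2/5)·(y/x)^(0.75). Set equal to p_x/p_y.
Solve for the ratio: y/x = [(5/2)·p_x/p_y]^(4/3).
Substitute y = (y/x)·x into the budget: x* = M/(p_x + p_y·(y/x)).
Numerically y/x = 1.112627, so x* = 208/(5.2 + 12·1.112627) = 11.212 and y* = 1.112627·11.212 = 12.4748.

y* = 12.4748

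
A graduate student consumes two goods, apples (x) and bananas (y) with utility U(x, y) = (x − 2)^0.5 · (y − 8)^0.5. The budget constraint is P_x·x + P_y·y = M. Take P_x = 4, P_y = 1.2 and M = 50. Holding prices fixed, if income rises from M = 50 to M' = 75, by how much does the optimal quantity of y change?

Δy* = 10.4167

MRS = (y−8)/(x−2). Tangency with P_x/P_y gives y−8 = (P_x/P_y)·(x−2).
After buying the subsistence bundle (2, 8), a share 0.5 of the remaining income goes to x: x* = 2 + 0.5·(M − 2P_x − 8P_y)/P_x.
Discretionary income = 50 − 2·4 − 8·1.2 = 32.4; y* = 8 + 0.5·32.4/1.2 = 21.5.
At M' = 75: y* = 31.9167. Change: 31.9167 − 21.5 = 10.4167.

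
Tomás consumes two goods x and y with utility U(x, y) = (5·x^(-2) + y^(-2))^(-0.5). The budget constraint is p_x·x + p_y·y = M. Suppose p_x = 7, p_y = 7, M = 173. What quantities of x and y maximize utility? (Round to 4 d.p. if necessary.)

x* = 15.5945, y* = 9.1197

Numerically y/x = 0.584804, so x* = 173/(7 + 7·0.584804) = 15.5945 and y* = 0.584804·15.5945 = 9.1197.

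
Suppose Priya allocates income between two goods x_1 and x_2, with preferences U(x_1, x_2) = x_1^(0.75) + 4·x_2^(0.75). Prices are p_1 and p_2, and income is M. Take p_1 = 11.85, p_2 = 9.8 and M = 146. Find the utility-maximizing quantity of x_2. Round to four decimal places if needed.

x_2* = 14.8651

MRS = MU_x_1/MU_x_2 = (1/4)·(x_2/x_1)^(0.25). Set equal to p_1/p_2.
Hence x_2/x_1 = (4·p_1/p_2)^(1/(0.25)), i.e. raised to the 4 power.
Substitute x_2 = (x_2/x_1)·x_1 into the budget: x_1* = M/(p_1 + p_2·(x_2/x_1)).
Numerically x_2/x_1 = 547.279353, so x_1* = 146/(11.85 + 9.8·547.279353) = 0.0272 and x_2* = 547.279353·0.0272 = 14.8651.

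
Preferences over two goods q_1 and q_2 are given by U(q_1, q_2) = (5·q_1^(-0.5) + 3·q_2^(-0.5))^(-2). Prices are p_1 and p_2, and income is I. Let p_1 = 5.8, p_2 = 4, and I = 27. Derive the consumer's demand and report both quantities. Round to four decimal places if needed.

q_1* = 2.8585, q_2* = 2.6051

MRS = MU_q_1/MU_q_2 = (5/3)·(q_2/q_1)^(1.5). Set equal to p_1/p_2.
Hence q_2/q_1 = ((3/5)·p_1/p_2)^(1/(1.5)), i.e. raised to the 2/3 power.
Substitute q_2 = (q_2/q_1)·q_1 into the budget: q_1* = I/(p_1 + p_2·(q_2/q_1)).
Numerically q_2/q_1 = 0.911338, so q_1* = 27/(5.8 + 4·0.911338) = 2.8585 and q_2* = 0.911338·2.8585 = 2.6051.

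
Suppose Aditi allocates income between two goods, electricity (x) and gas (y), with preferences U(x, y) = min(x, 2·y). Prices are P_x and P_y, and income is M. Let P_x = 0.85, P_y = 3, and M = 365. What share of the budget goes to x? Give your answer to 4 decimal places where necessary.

Demand: x*(P_x,P_y,M) = 2·M/(2·P_x + P_y), y* = M/(2·P_x + P_y).
Here 2·0.85 + 3 = 4.7, giving x* = 155.3191 and y* = 77.6596.
Expenditure on x: 0.85·155.3191 = 132.0213; share = 0.3617.

share on x = 0.3617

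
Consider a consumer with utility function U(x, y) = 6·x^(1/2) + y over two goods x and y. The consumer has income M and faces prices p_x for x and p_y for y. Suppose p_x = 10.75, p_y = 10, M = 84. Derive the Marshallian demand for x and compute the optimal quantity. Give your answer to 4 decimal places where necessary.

x* = 7.788

MU_x = 3/√x, MU_y = 1. Tangency: 3/√x = p_x/p_y.
Thus x* = (3·p_y/p_x)² — independent of M — with the rest of income spent on y.
Plugging in: x* = (3·10/10.75)² = 7.788.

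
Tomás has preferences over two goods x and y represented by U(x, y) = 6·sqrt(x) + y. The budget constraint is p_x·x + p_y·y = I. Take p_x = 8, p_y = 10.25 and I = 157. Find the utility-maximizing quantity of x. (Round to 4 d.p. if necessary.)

x* = 14.7744

MU_x = 3/√x, MU_y = 1. Tangency: 3/√x = p_x/p_y.
Solve: √x = 3·p_y/p_x, so x*(p_x,p_y) = (3·p_y/p_x)², and y* = (I − p_x·x*)/p_y.
Plugging in: x* = (3·10.25/8)² = 14.7744.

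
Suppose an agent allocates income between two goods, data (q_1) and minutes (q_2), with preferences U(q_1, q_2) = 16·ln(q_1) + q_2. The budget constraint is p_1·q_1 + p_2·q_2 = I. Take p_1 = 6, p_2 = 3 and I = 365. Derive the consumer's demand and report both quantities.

q_1* = 8, q_2* = 105.6667

Set MRS = p_1/p_2: (16/q_1)/1 = p_1/p_2.
So q_1*(p_1,p_2) = 16·p_2/p_1, independent of income; and q_2* = (I − 16·p_2)/p_2.
At the given prices: q_1* = 16·3/6 = 8, and q_2* = 105.6667.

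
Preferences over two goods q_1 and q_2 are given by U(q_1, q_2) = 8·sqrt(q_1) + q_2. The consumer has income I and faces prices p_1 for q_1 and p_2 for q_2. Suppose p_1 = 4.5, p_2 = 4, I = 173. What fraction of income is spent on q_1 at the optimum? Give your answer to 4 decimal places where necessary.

share on q_1 = 0.3288

MU_q_1 = 4/√q_1, MU_q_2 = 1. Tangency: 4/√q_1 = p_1/p_2.
Solve: √q_1 = 4·p_2/p_1, so q_1*(p_1,p_2) = (4·p_2/p_1)², and q_2* = (I − p_1·q_1*)/p_2.
Plugging in: q_1* = (4·4/4.5)² = 12.642, q_2* = 29.0278.
Expenditure on q_1: 4.5·12.642 = 56.8889; share = 0.3288.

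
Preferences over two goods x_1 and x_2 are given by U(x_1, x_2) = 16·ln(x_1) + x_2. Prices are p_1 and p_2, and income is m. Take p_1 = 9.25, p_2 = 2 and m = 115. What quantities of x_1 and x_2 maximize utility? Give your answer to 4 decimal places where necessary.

x_1* = 3.4595, x_2* = 41.5

So x_1*(p_1,p_2) = 16·p_2/p_1, independent of income; and x_2* = (m − 16·p_2)/p_2.
At the given prices: x_1* = 16·2/9.25 = 3.4595, and x_2* = 41.5.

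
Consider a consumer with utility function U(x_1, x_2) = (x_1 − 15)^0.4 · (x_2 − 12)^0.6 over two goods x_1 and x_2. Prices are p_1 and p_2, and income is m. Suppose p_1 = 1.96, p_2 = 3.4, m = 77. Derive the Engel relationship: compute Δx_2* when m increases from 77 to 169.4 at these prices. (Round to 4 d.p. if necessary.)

Let x_1' = x_1−15, x_2' = x_2−12. MRS = (2/3)·x_2'/x_1' = p_1/p_2.
After buying the subsistence bundle (15, 12), a share 0.4 of the remaining income goes to x_1: x_1* = 15 + 0.4·(m − 15p_1 − 12p_2)/p_1.
Discretionary income = 77 − 15·1.96 − 12·3.4 = 6.8; x_2* = 12 + 0.6·6.8/3.4 = 13.2.
At m' = 169.4: x_2* = 29.5059. Change: 29.5059 − 13.2 = 16.3059.

Δx_2* = 16.3059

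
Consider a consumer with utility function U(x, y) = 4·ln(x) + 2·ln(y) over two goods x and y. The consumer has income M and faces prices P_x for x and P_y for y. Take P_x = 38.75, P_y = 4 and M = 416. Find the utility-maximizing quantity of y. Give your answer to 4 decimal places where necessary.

y* = 34.6667

Tangency: MRS = 2·y/x = P_x/P_y.
So 4·P_y·y = 2·P_x·x; combined with the budget, a share 2/3 of income goes to x.
Demand: x*(P_x,P_y,M) = 2/3·M/P_x and y* = 1/3·M/P_y.
At P_x=38.75, P_y=4, M=416: y* = 1/3·416/4 = 34.6667.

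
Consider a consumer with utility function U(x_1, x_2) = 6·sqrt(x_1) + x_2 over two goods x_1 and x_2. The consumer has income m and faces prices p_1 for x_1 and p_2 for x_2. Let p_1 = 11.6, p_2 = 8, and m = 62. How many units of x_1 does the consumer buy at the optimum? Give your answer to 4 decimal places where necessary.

x_1* = 4.2806

Set MRS = p_1/p_2: 3·x_1^(−1/2) = p_1/p_2.
Solve: √x_1 = 3·p_2/p_1, so x_1*(p_1,p_2) = (3·p_2/p_1)², and x_2* = (m − p_1·x_1*)/p_2.
Plugging in: x_1* = (3·8/11.6)² = 4.2806.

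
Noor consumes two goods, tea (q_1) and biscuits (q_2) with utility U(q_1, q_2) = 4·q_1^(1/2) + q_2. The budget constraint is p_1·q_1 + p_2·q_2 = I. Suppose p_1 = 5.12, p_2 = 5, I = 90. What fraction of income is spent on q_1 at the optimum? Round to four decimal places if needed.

Set MRS = p_1/p_2: 2·q_1^(−1/2) = p_1/p_2.
Thus q_1* = (2·p_2/p_1)² — independent of I — with the rest of income spent on q_2.
Plugging in: q_1* = (2·5/5.12)² = 3.8147, q_2* = 14.0938.
Expenditure on q_1: 5.12·3.8147 = 19.5312; share = 0.217.

share on q_1 = 0.217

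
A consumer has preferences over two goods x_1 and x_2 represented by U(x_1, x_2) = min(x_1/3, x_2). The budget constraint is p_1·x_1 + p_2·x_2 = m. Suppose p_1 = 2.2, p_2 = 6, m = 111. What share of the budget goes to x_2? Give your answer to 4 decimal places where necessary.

Demand: x_1*(p_1,p_2,m) = 3·m/(3·p_1 + p_2), x_2* = m/(3·p_1 + p_2).
Here 3·2.2 + 6 = 12.6, giving x_1* = 26.4286 and x_2* = 8.8095.
Expenditure on x_2: 6·8.8095 = 52.8571; share = 0.4762.

share on x_2 = 0.4762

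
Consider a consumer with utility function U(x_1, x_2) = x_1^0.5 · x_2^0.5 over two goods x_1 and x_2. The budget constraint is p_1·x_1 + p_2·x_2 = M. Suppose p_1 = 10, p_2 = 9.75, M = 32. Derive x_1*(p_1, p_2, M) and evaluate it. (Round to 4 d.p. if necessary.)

x_1* = 1.6

The MRS is x_2/x_1. Set MRS = p_1/p_2.
So 0.5·p_2·x_2 = 0.5·p_1·x_1; combined with the budget, a share 0.5 of income goes to x_1.
Demand: x_1*(p_1,p_2,M) = 0.5·M/p_1 and x_2* = 0.5·M/p_2.
At p_1=10, p_2=9.75, M=32: x_1* = 0.5·32/10 = 1.6.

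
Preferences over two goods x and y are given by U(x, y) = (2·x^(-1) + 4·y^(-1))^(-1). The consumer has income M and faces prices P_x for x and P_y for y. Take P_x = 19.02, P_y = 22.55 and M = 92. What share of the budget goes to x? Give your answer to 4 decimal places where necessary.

MRS = MU_x/MU_y = (1/2)·(y/x)^(2). Set equal to P_x/P_y.
Solve for the ratio: y/x = [2·P_x/P_y]^(0.5).
Substitute y = (y/x)·x into the budget: x* = M/(P_x + P_y·(y/x)).
Numerically y/x = 1.298814, so x* = 92/(19.02 + 22.55·1.298814) = 1.9044 and y* = 1.298814·1.9044 = 2.4735.
Expenditure on x: 19.02·1.9044 = 36.2224; share = 0.3937.

share on x = 0.3937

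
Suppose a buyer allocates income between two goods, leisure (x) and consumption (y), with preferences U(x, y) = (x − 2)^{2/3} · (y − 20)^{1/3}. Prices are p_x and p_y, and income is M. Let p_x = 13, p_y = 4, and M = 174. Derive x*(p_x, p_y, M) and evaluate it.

Let x' = x−2, y' = y−20. MRS = 2·y'/x' = p_x/p_y.
After buying the subsistence bundle (2, 20), a share 2/3 of the remaining income goes to x: x* = 2 + 2/3·(M − 2p_x − 20p_y)/p_x.
Discretionary income = 174 − 2·13 − 20·4 = 68; x* = 2 + 2/3·68/13 = 5.4872.

x* = 5.4872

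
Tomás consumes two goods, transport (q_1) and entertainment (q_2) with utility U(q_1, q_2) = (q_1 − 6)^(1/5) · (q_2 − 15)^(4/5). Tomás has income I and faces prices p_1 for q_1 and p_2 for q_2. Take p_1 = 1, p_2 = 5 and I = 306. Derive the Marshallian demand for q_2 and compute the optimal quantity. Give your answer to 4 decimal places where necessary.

MRS = (1/4)·(q_2−15)/(q_1−6). Tangency with p_1/p_2 gives q_2−15 = 4·(p_1/p_2)·(q_1−6).
Substituting into the budget: q_1* = 6 + 0.2·(I − 6·p_1 − 15·p_2)/p_1, and q_2* = 15 + 0.8·(…)/p_2.
Discretionary income = 306 − 6·1 − 15·5 = 225; q_2* = 15 + 0.8·225/5 = 51.

q_2* = 51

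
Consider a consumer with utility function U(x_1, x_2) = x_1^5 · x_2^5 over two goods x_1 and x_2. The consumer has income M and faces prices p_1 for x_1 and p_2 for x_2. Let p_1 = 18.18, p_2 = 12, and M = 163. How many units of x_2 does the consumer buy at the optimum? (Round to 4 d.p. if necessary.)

MU_x_1/MU_x_2 = (5·x_2)/(5·x_1); tangency sets this equal to p_1/p_2.
So 5·p_2·x_2 = 5·p_1·x_1; combined with the budget, a share 0.5 of income goes to x_1.
Demand: x_1*(p_1,p_2,M) = 0.5·M/p_1 and x_2* = 0.5·M/p_2.
At p_1=18.18, p_2=12, M=163: x_2* = 0.5·163/12 = 6.7917.

x_2* = 6.7917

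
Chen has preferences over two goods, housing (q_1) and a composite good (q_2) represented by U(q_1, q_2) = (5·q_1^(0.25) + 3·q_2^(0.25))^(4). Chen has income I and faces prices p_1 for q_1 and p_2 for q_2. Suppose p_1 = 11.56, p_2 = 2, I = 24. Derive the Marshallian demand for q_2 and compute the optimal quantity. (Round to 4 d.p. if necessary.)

With the ratio pinned down, the budget gives q_1* = I/(p_1 + p_2·(q_2/q_1)) and q_2* = (q_2/q_1)·q_1*.
Numerically q_2/q_1 = 5.249349, so q_1* = 24/(11.56 + 2·5.249349) = 1.088 and q_2* = 5.249349·1.088 = 5.7113.

q_2* = 5.7113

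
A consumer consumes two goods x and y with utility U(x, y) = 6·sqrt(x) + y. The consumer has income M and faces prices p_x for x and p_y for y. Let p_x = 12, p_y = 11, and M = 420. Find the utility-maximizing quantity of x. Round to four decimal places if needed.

Set MRS = p_x/p_y: 3·x^(−1/2) = p_x/p_y.
Solve: √x = 3·p_y/p_x, so x*(p_x,p_y) = (3·p_y/p_x)², and y* = (M − p_x·x*)/p_y.
Plugging in: x* = (3·11/12)² = 7.5625.

x* = 7.5625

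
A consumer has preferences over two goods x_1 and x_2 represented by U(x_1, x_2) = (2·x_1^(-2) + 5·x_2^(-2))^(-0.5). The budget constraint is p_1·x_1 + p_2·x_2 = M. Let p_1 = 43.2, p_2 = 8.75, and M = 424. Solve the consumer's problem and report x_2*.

x_2* = 15.4502

Substitute x_2 = (x_2/x_1)·x_1 into the budget: x_1* = M/(p_1 + p_2·(x_2/x_1)).
Numerically x_2/x_1 = 2.311028, so x_1* = 424/(43.2 + 8.75·2.311028) = 6.6854 and x_2* = 2.311028·6.6854 = 15.4502.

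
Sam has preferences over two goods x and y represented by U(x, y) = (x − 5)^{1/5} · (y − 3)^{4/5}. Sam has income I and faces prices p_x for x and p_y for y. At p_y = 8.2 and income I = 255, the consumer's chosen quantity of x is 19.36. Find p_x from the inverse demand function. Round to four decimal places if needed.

This is Cobb-Douglas in (x−5, y−3): tangency gives 0.2·p_y·(y−3) = 0.8·p_x·(x−5).
After buying the subsistence bundle (5, 3), a share 0.2 of the remaining income goes to x: x* = 5 + 0.2·(I − 5p_x − 3p_y)/p_x.
Set x* = 19.36 in the demand function and solve for p_x: p_x = 3.

p_x = 3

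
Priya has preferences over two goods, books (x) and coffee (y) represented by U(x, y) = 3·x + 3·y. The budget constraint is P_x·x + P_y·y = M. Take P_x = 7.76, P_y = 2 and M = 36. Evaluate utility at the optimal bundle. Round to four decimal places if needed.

Numerically: x* = 0, y* = 18.
Utility at the optimum: U(0, 18) = 54.

V = 54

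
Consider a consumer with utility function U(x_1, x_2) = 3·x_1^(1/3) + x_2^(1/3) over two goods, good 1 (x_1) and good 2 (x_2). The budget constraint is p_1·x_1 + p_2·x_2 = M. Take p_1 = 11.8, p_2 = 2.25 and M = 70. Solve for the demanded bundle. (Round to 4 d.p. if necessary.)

MU_x_1 ∝ 3·x_1^(-2/3), MU_x_2 ∝ x_2^(-2/3), so MRS = 3·(x_2/x_1)^(2/3) = p_1/p_2.
Hence x_2/x_1 = ((1/3)·p_1/p_2)^(1/(2/3)), i.e. raised to the 1.5 power.
With the ratio pinned down, the budget gives x_1* = M/(p_1 + p_2·(x_2/x_1)) and x_2* = (x_2/x_1)·x_1*.
Numerically x_2/x_1 = 2.311359, so x_1* = 70/(11.8 + 2.25·2.311359) = 4.1175 and x_2* = 2.311359·4.1175 = 9.517.

x_1* = 4.1175, x_2* = 9.517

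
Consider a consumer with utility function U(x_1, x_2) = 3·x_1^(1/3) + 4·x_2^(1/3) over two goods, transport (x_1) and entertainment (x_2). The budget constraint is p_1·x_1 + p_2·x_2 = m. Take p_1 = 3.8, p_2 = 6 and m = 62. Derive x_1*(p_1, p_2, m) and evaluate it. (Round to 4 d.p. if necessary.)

MRS = MU_x_1/MU_x_2 = (3/4)·(x_2/x_1)^(2/3). Set equal to p_1/p_2.
Hence x_2/x_1 = ((4/3)·p_1/p_2)^(1/(2/3)), i.e. raised to the 1.5 power.
Substitute x_2 = (x_2/x_1)·x_1 into the budget: x_1* = m/(p_1 + p_2·(x_2/x_1)).
Numerically x_2/x_1 = 0.775991, so x_1* = 62/(3.8 + 6·0.775991) = 7.3321.

x_1* = 7.3321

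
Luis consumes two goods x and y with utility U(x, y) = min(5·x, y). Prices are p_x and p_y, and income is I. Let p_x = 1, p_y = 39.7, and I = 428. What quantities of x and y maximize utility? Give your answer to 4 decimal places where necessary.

x* = 2.1454, y* = 10.7268

With perfect complements, no substitution: consume in ratio x:y = 1:5.
Budget: p_x·x + p_y·5·x = I, so (p_x + 5·p_y)·x = I.
Demand: x*(p_x,p_y,I) = I/(p_x + 5·p_y), y* = 5·I/(p_x + 5·p_y).
Here 1 + 5·39.7 = 199.5, giving x* = 2.1454 and y* = 10.7268.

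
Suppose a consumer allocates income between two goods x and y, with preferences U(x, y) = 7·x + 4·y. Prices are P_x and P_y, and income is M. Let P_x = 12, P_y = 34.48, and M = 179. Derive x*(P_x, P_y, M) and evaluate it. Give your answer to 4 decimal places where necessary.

x* = 14.9167

Perfect substitutes: compare marginal utility per dollar. 7/P_x vs 4/P_y → 0.5833 vs 0.116.
x gives more utility per dollar, so spend all income on x: x* = M/P_x, y* = 0.
Numerically: x* = 14.9167, y* = 0.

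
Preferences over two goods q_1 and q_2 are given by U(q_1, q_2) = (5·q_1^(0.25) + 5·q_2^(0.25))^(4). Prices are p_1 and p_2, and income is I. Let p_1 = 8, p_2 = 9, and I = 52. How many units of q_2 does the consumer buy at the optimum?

q_2* = 2.8322

MRS = MU_q_1/MU_q_2 = (q_2/q_1)^(0.75). Set equal to p_1/p_2.
Hence q_2/q_1 = (p_1/p_2)^(1/(0.75)), i.e. raised to the 4/3 power.
Substitute q_2 = (q_2/q_1)·q_1 into the budget: q_1* = I/(p_1 + p_2·(q_2/q_1)).
Numerically q_2/q_1 = 0.854666, so q_1* = 52/(8 + 9·0.854666) = 3.3138 and q_2* = 0.854666·3.3138 = 2.8322.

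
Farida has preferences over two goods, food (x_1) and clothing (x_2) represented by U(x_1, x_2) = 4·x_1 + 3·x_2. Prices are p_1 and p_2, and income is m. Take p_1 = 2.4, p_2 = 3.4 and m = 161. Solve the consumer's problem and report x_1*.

x_1* = 67.0833

Linear utility — the consumer picks whichever good has higher MU/price: 4/2.4 = 1.6667 vs 3/3.4 = 0.8824.
x_1 gives more utility per dollar, so spend all income on x_1: x_1* = m/p_1, x_2* = 0.
Numerically: x_1* = 67.0833, x_2* = 0.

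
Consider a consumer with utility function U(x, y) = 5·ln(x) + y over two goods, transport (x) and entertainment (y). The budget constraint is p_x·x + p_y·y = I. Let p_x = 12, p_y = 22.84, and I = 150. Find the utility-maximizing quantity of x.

x* = 9.5167

MU_x = 5/x, MU_y = 1. Tangency: 5/x = p_x/p_y.
So x*(p_x,p_y) = 5·p_y/p_x, independent of income; and y* = (I − 5·p_y)/p_y.
At the given prices: x* = 5·22.84/12 = 9.5167.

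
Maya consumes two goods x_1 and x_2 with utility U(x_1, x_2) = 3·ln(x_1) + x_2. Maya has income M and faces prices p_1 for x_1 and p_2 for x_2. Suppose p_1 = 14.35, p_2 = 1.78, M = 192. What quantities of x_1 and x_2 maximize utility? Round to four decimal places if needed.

MU_x_1 = 3/x_1, MU_x_2 = 1. Tangency: 3/x_1 = p_1/p_2.
So x_1*(p_1,p_2) = 3·p_2/p_1, independent of income; and x_2* = (M − 3·p_2)/p_2.
At the given prices: x_1* = 3·1.78/14.35 = 0.3721, and x_2* = 104.8652.

x_1* = 0.3721, x_2* = 104.8652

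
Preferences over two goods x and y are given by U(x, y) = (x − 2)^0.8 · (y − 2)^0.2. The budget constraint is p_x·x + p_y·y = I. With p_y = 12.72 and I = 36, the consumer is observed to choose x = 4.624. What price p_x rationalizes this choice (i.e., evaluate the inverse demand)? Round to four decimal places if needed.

p_x = 2

Let x' = x−2, y' = y−2. MRS = 4·y'/x' = p_x/p_y.
Substituting into the budget: x* = 2 + 0.8·(I − 2·p_x − 2·p_y)/p_x, and y* = 2 + 0.2·(…)/p_y.
Set x* = 4.624 in the demand function and solve for p_x: p_x = 2.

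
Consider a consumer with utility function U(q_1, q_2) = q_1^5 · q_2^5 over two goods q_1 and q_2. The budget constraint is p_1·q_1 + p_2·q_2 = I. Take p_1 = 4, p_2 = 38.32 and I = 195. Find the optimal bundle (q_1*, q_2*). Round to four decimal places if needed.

The MRS is q_2/q_1. Set MRS = p_1/p_2.
So 5·p_2·q_2 = 5·p_1·q_1; combined with the budget, a share 0.5 of income goes to q_1.
Demand: q_1*(p_1,p_2,I) = 0.5·I/p_1 and q_2* = 0.5·I/p_2.
At p_1=4, p_2=38.32, I=195: q_1* = 0.5·195/4 = 24.375, q_2* = 2.5444.

q_1* = 24.375, q_2* = 2.5444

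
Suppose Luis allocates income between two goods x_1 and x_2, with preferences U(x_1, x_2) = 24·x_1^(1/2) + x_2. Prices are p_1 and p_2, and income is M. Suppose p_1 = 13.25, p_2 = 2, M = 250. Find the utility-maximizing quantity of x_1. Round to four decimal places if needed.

x_1* = 3.2809

Utility is quasi-linear in x_2; the FOC for x_1 is 12/√x_1 = p_1/p_2.
Solve: √x_1 = 12·p_2/p_1, so x_1*(p_1,p_2) = (12·p_2/p_1)², and x_2* = (M − p_1·x_1*)/p_2.
Plugging in: x_1* = (12·2/13.25)² = 3.2809.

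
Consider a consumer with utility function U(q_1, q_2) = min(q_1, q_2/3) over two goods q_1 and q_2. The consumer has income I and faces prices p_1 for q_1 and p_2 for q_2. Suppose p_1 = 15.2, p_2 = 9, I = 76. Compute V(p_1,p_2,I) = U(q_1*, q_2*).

V = 1.8009

Demand: q_1*(p_1,p_2,I) = I/(p_1 + 3·p_2), q_2* = 3·I/(p_1 + 3·p_2).
Here 15.2 + 3·9 = 42.2, giving q_1* = 1.8009 and q_2* = 5.4028.
Utility at the optimum: U(1.8009, 5.4028) = 1.8009.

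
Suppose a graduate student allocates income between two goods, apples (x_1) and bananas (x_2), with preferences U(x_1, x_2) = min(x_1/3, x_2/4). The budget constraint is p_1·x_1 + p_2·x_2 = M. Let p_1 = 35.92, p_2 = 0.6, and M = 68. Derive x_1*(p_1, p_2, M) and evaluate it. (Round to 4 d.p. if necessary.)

Leontief preferences: the optimum is at the kink where x_1/3 = x_2/4, i.e. x_2 = (4/3)·x_1.
Budget: p_1·x_1 + p_2·(4/3)·x_1 = M, so (3·p_1 + 4·p_2)·x_1 = 3·M.
Demand: x_1*(p_1,p_2,M) = 3·M/(3·p_1 + 4·p_2), x_2* = 4·M/(3·p_1 + 4·p_2).
Here 3·35.92 + 4·0.6 = 110.16, giving x_1* = 1.8519.

x_1* = 1.8519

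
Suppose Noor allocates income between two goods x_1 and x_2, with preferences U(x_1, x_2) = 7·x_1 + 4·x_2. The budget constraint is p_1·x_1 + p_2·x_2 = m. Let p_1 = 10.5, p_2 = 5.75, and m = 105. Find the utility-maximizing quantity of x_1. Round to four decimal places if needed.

x_1* = 0

Perfect substitutes: compare marginal utility per dollar. 7/p_1 vs 4/p_2 → 0.6667 vs 0.6957.
x_2 gives more utility per dollar, so spend all income on x_2: x_2* = m/p_2, x_1* = 0.
Numerically: x_1* = 0, x_2* = 18.2609.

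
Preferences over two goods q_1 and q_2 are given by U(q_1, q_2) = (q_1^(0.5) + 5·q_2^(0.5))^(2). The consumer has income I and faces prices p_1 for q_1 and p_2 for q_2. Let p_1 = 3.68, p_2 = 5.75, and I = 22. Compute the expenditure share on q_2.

MRS = MU_q_1/MU_q_2 = (1/5)·(q_2/q_1)^(0.5). Set equal to p_1/p_2.
Solve for the ratio: q_2/q_1 = [5·p_1/p_2]^(2).
Substitute q_2 = (q_2/q_1)·q_1 into the budget: q_1* = I/(p_1 + p_2·(q_2/q_1)).
Numerically q_2/q_1 = 10.24, so q_1* = 22/(3.68 + 5.75·10.24) = 0.3517 and q_2* = 10.24·0.3517 = 3.601.
Expenditure on q_2: 5.75·3.601 = 20.7059; share = 0.9412.

share on q_2 = 0.9412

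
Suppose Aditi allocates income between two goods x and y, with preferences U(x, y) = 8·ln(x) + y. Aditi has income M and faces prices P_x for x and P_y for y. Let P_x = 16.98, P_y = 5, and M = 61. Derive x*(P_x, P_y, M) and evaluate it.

At the given prices: x* = 8·5/16.98 = 2.3557.

x* = 2.3557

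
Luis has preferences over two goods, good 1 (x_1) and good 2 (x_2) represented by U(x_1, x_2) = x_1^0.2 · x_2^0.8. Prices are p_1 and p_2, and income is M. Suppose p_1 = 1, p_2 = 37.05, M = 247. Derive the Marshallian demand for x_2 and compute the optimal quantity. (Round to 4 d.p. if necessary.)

x_2* = 5.3333

At p_1=1, p_2=37.05, M=247: x_2* = 0.8·247/37.05 = 5.3333.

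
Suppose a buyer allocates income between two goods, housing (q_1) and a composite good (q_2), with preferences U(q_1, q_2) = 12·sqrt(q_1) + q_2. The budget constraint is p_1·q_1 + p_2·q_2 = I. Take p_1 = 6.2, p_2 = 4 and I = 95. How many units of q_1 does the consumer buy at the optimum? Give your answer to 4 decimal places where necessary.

Set MRS = p_1/p_2: 6·q_1^(−1/2) = p_1/p_2.
Solve: √q_1 = 6·p_2/p_1, so q_1*(p_1,p_2) = (6·p_2/p_1)², and q_2* = (I − p_1·q_1*)/p_2.
Plugging in: q_1* = (6·4/6.2)² = 14.9844.

q_1* = 14.9844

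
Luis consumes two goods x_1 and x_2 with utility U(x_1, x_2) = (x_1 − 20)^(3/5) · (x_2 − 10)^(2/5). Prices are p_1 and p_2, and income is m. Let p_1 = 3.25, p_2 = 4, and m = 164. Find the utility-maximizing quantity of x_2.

Let x_1' = x_1−20, x_2' = x_2−10. MRS = (3/2)·x_2'/x_1' = p_1/p_2.
After buying the subsistence bundle (20, 10), a share 0.6 of the remaining income goes to x_1: x_1* = 20 + 0.6·(m − 20p_1 − 10p_2)/p_1.
Discretionary income = 164 − 20·3.25 − 10·4 = 59; x_2* = 10 + 0.4·59/4 = 15.9.

x_2* = 15.9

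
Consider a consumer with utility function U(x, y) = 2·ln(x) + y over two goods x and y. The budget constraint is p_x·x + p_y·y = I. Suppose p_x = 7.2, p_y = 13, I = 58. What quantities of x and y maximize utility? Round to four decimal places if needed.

x* = 3.6111, y* = 2.4615

Set MRS = p_x/p_y: (2/x)/1 = p_x/p_y.
So x*(p_x,p_y) = 2·p_y/p_x, independent of income; and y* = (I − 2·p_y)/p_y.
At the given prices: x* = 2·13/7.2 = 3.6111, and y* = 2.4615.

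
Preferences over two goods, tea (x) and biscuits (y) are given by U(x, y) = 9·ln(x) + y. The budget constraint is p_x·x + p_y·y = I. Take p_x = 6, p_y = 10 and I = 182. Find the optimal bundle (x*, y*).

x* = 15, y* = 9.2

Set MRS = p_x/p_y: (9/x)/1 = p_x/p_y.
So x*(p_x,p_y) = 9·p_y/p_x, independent of income; and y* = (I − 9·p_y)/p_y.
At the given prices: x* = 9·10/6 = 15, and y* = 9.2.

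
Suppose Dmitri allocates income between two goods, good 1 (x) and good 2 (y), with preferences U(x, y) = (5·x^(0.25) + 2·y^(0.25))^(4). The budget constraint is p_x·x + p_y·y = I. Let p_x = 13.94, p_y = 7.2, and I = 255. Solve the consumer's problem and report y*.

y* = 9.5146

From the CES first-order condition, (5/2)·(y/x)^(0.75) = p_x/p_y.
Hence y/x = ((2/5)·p_x/p_y)^(1/(0.75)), i.e. raised to the 4/3 power.
Substitute y = (y/x)·x into the budget: x* = I/(p_x + p_y·(y/x)).
Numerically y/x = 0.711192, so x* = 255/(13.94 + 7.2·0.711192) = 13.3784 and y* = 0.711192·13.3784 = 9.5146.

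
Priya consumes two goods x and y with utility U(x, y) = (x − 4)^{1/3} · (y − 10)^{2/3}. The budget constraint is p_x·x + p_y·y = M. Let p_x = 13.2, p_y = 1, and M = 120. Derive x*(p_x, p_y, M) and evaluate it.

x* = 5.4444

MRS = (1/2)·(y−10)/(x−4). Tangency with p_x/p_y gives y−10 = 2·(p_x/p_y)·(x−4).
Substituting into the budget: x* = 4 + 1/3·(M − 4·p_x − 10·p_y)/p_x, and y* = 10 + 2/3·(…)/p_y.
Discretionary income = 120 − 4·13.2 − 10·1 = 57.2; x* = 4 + 1/3·57.2/13.2 = 5.4444.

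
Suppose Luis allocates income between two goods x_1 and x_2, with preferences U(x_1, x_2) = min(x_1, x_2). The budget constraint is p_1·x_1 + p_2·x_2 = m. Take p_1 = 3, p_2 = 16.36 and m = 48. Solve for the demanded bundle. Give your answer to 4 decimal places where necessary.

With perfect complements, no substitution: consume in ratio x_1:x_2 = 1:1.
Budget: p_1·x_1 + p_2·x_1 = m, so (p_1 + p_2)·x_1 = m.
Demand: x_1*(p_1,p_2,m) = m/(p_1 + p_2), x_2* = m/(p_1 + p_2).
Here 3 + 16.36 = 19.36, giving x_1* = 2.4793 and x_2* = 2.4793.

x_1* = 2.4793, x_2* = 2.4793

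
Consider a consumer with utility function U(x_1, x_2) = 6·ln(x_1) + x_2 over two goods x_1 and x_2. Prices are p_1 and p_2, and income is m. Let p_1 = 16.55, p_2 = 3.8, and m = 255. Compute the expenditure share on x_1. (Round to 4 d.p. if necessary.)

share on x_1 = 0.0894

So x_1*(p_1,p_2) = 6·p_2/p_1, independent of income; and x_2* = (m − 6·p_2)/p_2.
At the given prices: x_1* = 6·3.8/16.55 = 1.3776, and x_2* = 61.1053.
Expenditure on x_1: 16.55·1.3776 = 22.8; share = 0.0894.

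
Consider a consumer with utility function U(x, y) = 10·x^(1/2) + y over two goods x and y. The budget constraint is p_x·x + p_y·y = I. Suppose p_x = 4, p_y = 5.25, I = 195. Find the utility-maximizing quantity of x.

x* = 43.0664

MU_x = 5/√x, MU_y = 1. Tangency: 5/√x = p_x/p_y.
Thus x* = (5·p_y/p_x)² — independent of I — with the rest of income spent on y.
Plugging in: x* = (5·5.25/4)² = 43.0664.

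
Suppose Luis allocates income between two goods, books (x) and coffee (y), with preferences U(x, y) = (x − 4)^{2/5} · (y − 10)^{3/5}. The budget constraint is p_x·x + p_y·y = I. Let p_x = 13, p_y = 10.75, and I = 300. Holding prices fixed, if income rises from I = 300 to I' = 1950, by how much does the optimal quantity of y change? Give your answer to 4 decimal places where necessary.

Δy* = 92.093

MRS = (2/3)·(y−10)/(x−4). Tangency with p_x/p_y gives y−10 = (3/2)·(p_x/p_y)·(x−4).
After buying the subsistence bundle (4, 10), a share 0.4 of the remaining income goes to x: x* = 4 + 0.4·(I − 4p_x − 10p_y)/p_x.
Discretionary income = 300 − 4·13 − 10·10.75 = 140.5; y* = 10 + 0.6·140.5/10.75 = 17.8419.
At I' = 1950: y* = 109.9349. Change: 109.9349 − 17.8419 = 92.093.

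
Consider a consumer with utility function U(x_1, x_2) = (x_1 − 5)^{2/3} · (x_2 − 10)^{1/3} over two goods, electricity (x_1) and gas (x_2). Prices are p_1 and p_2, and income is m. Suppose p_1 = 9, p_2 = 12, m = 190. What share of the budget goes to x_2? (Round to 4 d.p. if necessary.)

MRS = 2·(x_2−10)/(x_1−5). Tangency with p_1/p_2 gives x_2−10 = (1/2)·(p_1/p_2)·(x_1−5).
After buying the subsistence bundle (5, 10), a share 2/3 of the remaining income goes to x_1: x_1* = 5 + 2/3·(m − 5p_1 − 10p_2)/p_1.
Discretionary income = 190 − 5·9 − 10·12 = 25; x_1* = 5 + 2/3·25/9 = 6.8519; x_2* = 10 + 1/3·25/12 = 10.6944.
Expenditure on x_2: 12·10.6944 = 128.3333; share = 0.6754.

share on x_2 = 0.6754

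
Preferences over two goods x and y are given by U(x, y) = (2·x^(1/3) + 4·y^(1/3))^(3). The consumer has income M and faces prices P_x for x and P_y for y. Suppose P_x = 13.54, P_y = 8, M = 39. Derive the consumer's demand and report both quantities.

x* = 0.6155, y* = 3.8333

MRS = MU_x/MU_y = (1/2)·(y/x)^(2/3). Set equal to P_x/P_y.
Hence y/x = (2·P_x/P_y)^(1/(2/3)), i.e. raised to the 1.5 power.
Substitute y = (y/x)·x into the budget: x* = M/(P_x + P_y·(y/x)).
Numerically y/x = 6.227848, so x* = 39/(13.54 + 8·6.227848) = 0.6155 and y* = 6.227848·0.6155 = 3.8333.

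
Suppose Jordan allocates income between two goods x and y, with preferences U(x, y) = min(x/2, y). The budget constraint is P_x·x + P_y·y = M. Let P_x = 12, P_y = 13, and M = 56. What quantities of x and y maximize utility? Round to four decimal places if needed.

With perfect complements, no substitution: consume in ratio x:y = 2:1.
Budget: P_x·x + P_y·(1/2)·x = M, so (2·P_x + P_y)·x = 2·M.
Demand: x*(P_x,P_y,M) = 2·M/(2·P_x + P_y), y* = M/(2·P_x + P_y).
Here 2·12 + 13 = 37, giving x* = 3.027 and y* = 1.5135.

x* = 3.027, y* = 1.5135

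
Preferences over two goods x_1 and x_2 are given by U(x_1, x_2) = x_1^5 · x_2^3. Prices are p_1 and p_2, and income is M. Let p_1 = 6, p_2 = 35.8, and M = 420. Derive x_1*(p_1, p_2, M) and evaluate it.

x_1* = 43.75

Demand: x_1*(p_1,p_2,M) = 0.625·M/p_1 and x_2* = 0.375·M/p_2.
At p_1=6, p_2=35.8, M=420: x_1* = 0.625·420/6 = 43.75.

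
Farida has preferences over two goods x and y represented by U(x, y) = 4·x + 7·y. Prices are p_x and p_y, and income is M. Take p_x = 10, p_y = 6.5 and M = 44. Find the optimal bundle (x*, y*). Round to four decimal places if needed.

x* = 0, y* = 6.7692

Perfect substitutes: compare marginal utility per dollar. 4/p_x vs 7/p_y → 0.4 vs 1.0769.
y gives more utility per dollar, so spend all income on y: y* = M/p_y, x* = 0.
Numerically: x* = 0, y* = 6.7692.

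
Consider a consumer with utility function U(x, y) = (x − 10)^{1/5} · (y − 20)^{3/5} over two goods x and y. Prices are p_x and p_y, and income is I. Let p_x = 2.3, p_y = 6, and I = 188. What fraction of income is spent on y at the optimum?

share on y = 0.8178

After buying the subsistence bundle (10, 20), a share 0.25 of the remaining income goes to x: x* = 10 + 0.25·(I − 10p_x − 20p_y)/p_x.
Discretionary income = 188 − 10·2.3 − 20·6 = 45; x* = 10 + 0.25·45/2.3 = 14.8913; y* = 20 + 0.75·45/6 = 25.625.
Expenditure on y: 6·25.625 = 153.75; share = 0.8178.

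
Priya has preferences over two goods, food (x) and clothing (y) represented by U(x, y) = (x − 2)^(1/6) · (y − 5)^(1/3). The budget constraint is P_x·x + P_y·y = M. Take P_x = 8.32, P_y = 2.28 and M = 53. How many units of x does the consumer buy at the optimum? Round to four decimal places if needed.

After buying the subsistence bundle (2, 5), a share 1/3 of the remaining income goes to x: x* = 2 + 1/3·(M − 2P_x − 5P_y)/P_x.
Discretionary income = 53 − 2·8.32 − 5·2.28 = 24.96; x* = 2 + 1/3·24.96/8.32 = 3.

x* = 3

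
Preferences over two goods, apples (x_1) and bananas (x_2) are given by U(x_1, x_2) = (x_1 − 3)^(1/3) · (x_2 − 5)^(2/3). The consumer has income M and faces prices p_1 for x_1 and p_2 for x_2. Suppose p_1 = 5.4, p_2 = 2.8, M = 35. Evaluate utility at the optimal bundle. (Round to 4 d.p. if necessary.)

Let x_1' = x_1−3, x_2' = x_2−5. MRS = (1/2)·x_2'/x_1' = p_1/p_2.
Substituting into the budget: x_1* = 3 + 1/3·(M − 3·p_1 − 5·p_2)/p_1, and x_2* = 5 + 2/3·(…)/p_2.
Discretionary income = 35 − 3·5.4 − 5·2.8 = 4.8; x_1* = 3 + 1/3·4.8/5.4 = 3.2963; x_2* = 5 + 2/3·4.8/2.8 = 6.1429.
Utility at the optimum: U(3.2963, 6.1429) = 0.7287.

V = 0.7287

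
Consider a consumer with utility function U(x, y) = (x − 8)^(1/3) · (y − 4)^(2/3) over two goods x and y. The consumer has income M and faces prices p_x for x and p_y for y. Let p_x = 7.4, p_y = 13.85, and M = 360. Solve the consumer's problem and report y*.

MRS = (1/2)·(y−4)/(x−8). Tangency with p_x/p_y gives y−4 = 2·(p_x/p_y)·(x−8).
After buying the subsistence bundle (8, 4), a share 1/3 of the remaining income goes to x: x* = 8 + 1/3·(M − 8p_x − 4p_y)/p_x.
Discretionary income = 360 − 8·7.4 − 4·13.85 = 245.4; y* = 4 + 2/3·245.4/13.85 = 15.8123.

y* = 15.8123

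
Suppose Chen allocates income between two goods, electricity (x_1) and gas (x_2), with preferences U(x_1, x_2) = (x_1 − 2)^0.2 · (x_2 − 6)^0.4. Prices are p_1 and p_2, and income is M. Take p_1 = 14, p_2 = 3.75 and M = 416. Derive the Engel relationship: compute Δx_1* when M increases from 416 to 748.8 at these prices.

Δx_1* = 7.9238

Substituting into the budget: x_1* = 2 + 1/3·(M − 2·p_1 − 6·p_2)/p_1, and x_2* = 6 + 2/3·(…)/p_2.
Discretionary income = 416 − 2·14 − 6·3.75 = 365.5; x_1* = 2 + 1/3·365.5/14 = 10.7024.
At M' = 748.8: x_1* = 18.6262. Change: 18.6262 − 10.7024 = 7.9238.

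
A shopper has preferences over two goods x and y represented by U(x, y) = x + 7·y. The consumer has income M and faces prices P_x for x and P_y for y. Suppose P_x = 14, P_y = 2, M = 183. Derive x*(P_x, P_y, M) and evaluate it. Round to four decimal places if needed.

x* = 0

Linear utility — the consumer picks whichever good has higher MU/price: 1/14 = 0.0714 vs 7/2 = 3.5.
y gives more utility per dollar, so spend all income on y: y* = M/P_y, x* = 0.
Numerically: x* = 0, y* = 91.5.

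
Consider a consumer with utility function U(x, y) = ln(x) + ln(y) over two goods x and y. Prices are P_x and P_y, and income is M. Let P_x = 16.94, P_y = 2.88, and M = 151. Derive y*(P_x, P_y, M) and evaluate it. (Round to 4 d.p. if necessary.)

y* = 26.2153

Demand: x*(P_x,P_y,M) = 0.5·M/P_x and y* = 0.5·M/P_y.
At P_x=16.94, P_y=2.88, M=151: y* = 0.5·151/2.88 = 26.2153.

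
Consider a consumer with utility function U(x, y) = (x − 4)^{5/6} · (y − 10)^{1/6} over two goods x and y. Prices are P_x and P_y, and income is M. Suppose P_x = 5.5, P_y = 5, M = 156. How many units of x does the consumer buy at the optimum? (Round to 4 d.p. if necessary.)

This is Cobb-Douglas in (x−4, y−10): tangency gives 5/6·P_y·(y−10) = 1/6·P_x·(x−4).
Substituting into the budget: x* = 4 + 5/6·(M − 4·P_x − 10·P_y)/P_x, and y* = 10 + 1/6·(…)/P_y.
Discretionary income = 156 − 4·5.5 − 10·5 = 84; x* = 4 + 5/6·84/5.5 = 16.7273.

x* = 16.7273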